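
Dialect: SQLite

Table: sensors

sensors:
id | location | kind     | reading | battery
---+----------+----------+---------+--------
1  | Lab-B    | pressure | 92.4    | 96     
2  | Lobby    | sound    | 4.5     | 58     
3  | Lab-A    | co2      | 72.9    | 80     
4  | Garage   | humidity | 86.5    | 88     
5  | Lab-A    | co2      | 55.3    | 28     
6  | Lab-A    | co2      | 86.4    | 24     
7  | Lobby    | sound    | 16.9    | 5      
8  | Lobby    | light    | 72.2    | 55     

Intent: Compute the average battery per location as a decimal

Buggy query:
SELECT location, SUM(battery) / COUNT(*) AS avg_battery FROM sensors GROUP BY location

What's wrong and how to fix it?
Bug: Both operands are integers, so '/' performs integer division and truncates

Fix: Multiply by 1.0 (or CAST to REAL) to force floating-point division

Corrected query:
SELECT location, SUM(battery) * 1.0 / COUNT(*) AS avg_battery FROM sensors GROUP BY location

Result:
location | avg_battery
---------+------------
Garage   | 88         
Lab-A    | 44         
Lab-B    | 96         
Lobby    | 39.333333  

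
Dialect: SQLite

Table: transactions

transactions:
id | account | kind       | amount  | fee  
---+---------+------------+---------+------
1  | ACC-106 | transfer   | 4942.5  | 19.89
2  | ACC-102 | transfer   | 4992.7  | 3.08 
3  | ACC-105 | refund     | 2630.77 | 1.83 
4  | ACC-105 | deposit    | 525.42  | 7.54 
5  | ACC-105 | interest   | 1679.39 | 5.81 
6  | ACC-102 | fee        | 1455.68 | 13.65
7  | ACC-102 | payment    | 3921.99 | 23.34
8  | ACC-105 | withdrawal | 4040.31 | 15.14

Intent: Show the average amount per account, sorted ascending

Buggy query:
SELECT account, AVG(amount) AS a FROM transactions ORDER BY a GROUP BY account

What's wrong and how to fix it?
Bug: GROUP BY must precede ORDER BY

Fix: Move ORDER BY to the end, after GROUP BY

Corrected query:
SELECT account, AVG(amount) AS a FROM transactions GROUP BY account ORDER BY a

Result:
account | a        
--------+----------
ACC-105 | 2218.9725
ACC-102 | 3456.79  
ACC-106 | 4942.5   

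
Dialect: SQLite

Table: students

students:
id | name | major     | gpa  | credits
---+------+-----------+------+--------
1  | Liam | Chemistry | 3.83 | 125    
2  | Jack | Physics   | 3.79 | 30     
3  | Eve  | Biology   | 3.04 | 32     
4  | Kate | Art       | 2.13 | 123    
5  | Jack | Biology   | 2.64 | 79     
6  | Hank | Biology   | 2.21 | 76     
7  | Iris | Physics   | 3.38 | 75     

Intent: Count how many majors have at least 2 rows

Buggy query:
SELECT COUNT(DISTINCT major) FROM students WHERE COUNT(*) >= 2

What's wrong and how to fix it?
Bug: WHERE filters individual rows, not groups, so a group-level COUNT is invalid there

Fix: Use a subquery that GROUPs and filters with HAVING, then count its rows

Corrected query:
SELECT COUNT(*) FROM (SELECT major FROM students GROUP BY major HAVING COUNT(*) >= 2)

Result:
COUNT(*)
--------
2       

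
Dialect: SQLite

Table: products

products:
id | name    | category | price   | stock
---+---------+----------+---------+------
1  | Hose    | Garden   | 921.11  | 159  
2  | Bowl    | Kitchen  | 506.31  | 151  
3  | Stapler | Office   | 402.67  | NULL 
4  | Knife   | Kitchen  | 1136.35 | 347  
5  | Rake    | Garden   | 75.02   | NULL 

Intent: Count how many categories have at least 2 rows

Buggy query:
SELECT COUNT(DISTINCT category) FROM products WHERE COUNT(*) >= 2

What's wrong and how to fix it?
Bug: WHERE filters individual rows, not groups, so a group-level COUNT is invalid there

Fix: Use a subquery that GROUPs and filters with HAVING, then count its rows

Corrected query:
SELECT COUNT(*) FROM (SELECT category FROM products GROUP BY category HAVING COUNT(*) >= 2)

Result:
COUNT(*)
--------
2       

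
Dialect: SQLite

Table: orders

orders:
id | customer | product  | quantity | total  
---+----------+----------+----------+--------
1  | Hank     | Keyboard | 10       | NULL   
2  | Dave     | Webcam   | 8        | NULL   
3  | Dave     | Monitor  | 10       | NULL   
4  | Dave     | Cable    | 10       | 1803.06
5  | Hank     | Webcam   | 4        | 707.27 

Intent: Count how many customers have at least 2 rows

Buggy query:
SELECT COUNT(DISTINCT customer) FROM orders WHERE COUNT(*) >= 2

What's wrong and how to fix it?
Bug: WHERE filters individual rows, not groups, so a group-level COUNT is invalid there

Fix: Use a subquery that GROUPs and filters with HAVING, then count its rows

Corrected query:
SELECT COUNT(*) FROM (SELECT customer FROM orders GROUP BY customer HAVING COUNT(*) >= 2)

Result:
COUNT(*)
--------
2       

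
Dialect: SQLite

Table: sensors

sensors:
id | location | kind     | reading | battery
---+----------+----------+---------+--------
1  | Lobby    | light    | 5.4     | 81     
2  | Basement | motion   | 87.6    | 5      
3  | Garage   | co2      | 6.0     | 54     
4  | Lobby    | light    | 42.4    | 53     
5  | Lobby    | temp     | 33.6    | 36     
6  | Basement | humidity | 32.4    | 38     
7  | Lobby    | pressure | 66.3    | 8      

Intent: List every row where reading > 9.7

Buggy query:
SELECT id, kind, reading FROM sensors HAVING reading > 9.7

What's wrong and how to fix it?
Bug: This is a non-aggregate query (no GROUP BY, no aggregates), so in SQLite the HAVING clause is invalid here; a row-level condition belongs in WHERE

Fix: Replace HAVING with WHERE since the condition applies to individual rows

Corrected query:
SELECT id, kind, reading FROM sensors WHERE reading > 9.7

Result:
id | kind     | reading
---+----------+--------
2  | motion   | 87.6   
4  | light    | 42.4   
5  | temp     | 33.6   
6  | humidity | 32.4   
7  | pressure | 66.3   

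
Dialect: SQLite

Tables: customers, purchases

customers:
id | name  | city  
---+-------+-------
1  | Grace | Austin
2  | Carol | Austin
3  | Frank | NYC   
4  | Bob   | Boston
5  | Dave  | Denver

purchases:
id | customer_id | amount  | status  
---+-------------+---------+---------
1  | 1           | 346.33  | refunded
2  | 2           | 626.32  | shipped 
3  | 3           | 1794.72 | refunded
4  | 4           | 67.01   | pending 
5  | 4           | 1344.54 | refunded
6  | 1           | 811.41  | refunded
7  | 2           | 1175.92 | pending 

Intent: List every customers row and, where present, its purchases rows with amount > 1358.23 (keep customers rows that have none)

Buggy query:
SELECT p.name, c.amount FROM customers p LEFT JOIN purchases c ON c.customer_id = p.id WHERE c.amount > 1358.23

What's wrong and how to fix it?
Bug: Filtering c.amount in WHERE discards the NULL rows produced by LEFT JOIN, turning it into an inner join

Fix: Move the right-table condition into the ON clause so unmatched parents are kept

Corrected query:
SELECT p.name, c.amount FROM customers p LEFT JOIN purchases c ON c.customer_id = p.id AND c.amount > 1358.23

Result:
name  | amount 
------+--------
Grace | NULL   
Carol | NULL   
Frank | 1794.72
Bob   | NULL   
Dave  | NULL   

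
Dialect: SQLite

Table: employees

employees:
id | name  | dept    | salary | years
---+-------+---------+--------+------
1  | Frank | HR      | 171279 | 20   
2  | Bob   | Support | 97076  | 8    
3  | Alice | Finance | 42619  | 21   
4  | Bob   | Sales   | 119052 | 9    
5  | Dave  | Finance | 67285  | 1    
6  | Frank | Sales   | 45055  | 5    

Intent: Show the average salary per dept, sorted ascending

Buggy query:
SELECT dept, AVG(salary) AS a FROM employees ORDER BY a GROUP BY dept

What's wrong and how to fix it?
Bug: ORDER BY appears before GROUP BY; SQL clause order requires GROUP BY first

Fix: Move ORDER BY to the end, after GROUP BY

Corrected query:
SELECT dept, AVG(salary) AS a FROM employees GROUP BY dept ORDER BY a

Result:
dept    | a      
--------+--------
Finance | 54952  
Sales   | 82053.5
Support | 97076  
HR      | 171279 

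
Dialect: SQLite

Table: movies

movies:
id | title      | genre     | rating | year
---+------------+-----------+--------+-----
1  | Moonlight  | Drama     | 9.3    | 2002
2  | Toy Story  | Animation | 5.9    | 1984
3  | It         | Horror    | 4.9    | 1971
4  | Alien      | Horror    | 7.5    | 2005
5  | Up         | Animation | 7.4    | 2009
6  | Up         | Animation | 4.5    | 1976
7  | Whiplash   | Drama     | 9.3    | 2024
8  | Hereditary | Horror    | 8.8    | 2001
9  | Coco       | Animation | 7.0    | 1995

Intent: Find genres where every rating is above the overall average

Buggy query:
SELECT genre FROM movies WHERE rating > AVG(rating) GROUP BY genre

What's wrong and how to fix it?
Bug: WHERE evaluates per row before aggregation, so AVG() is unavailable

Fix: Compute the overall average in a scalar subquery and compare each group's MIN against it in HAVING

Corrected query:
SELECT genre FROM movies GROUP BY genre HAVING MIN(rating) > (SELECT AVG(rating) FROM movies)

Result:
genre
-----
Drama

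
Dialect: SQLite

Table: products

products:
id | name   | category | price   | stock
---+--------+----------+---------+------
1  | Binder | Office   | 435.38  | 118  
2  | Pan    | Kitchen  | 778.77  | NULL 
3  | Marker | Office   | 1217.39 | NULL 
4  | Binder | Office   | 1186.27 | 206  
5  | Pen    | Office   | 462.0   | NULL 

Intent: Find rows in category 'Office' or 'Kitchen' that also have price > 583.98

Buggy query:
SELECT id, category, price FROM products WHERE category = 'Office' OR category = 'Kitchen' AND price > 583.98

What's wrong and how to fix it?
Bug: AND binds tighter than OR, so this parses as category = 'Office' OR (category = 'Kitchen' AND price > 583.98)

Fix: Add parentheses around the OR so the AND applies to both alternatives

Corrected query:
SELECT id, category, price FROM products WHERE (category = 'Office' OR category = 'Kitchen') AND price > 583.98

Result:
id | category | price  
---+----------+--------
2  | Kitchen  | 778.77 
3  | Office   | 1217.39
4  | Office   | 1186.27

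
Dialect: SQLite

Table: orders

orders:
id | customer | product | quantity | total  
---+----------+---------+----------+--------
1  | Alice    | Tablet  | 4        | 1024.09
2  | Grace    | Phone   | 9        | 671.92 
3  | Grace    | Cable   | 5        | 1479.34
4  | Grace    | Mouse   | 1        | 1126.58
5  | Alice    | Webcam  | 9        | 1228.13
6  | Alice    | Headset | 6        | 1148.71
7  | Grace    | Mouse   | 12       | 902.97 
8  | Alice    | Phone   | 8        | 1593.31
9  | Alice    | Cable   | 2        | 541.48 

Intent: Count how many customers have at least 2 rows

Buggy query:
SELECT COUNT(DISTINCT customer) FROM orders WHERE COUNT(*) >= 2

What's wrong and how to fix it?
Bug: COUNT(*) cannot appear in WHERE; the per-group count doesn't exist yet

Fix: Group first with HAVING COUNT(*) >= 2, then COUNT the resulting groups

Corrected query:
SELECT COUNT(*) FROM (SELECT customer FROM orders GROUP BY customer HAVING COUNT(*) >= 2)

Result:
COUNT(*)
--------
2       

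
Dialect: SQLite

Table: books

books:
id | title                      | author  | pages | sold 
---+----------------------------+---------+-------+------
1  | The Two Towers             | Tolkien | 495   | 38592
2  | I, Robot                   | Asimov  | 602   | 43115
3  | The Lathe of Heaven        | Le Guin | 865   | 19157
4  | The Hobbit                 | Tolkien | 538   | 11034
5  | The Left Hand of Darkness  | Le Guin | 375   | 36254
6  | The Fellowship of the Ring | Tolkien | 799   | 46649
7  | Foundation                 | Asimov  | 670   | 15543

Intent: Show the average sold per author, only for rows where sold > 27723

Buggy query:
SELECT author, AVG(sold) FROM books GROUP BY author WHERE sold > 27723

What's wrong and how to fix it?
Bug: WHERE cannot follow GROUP BY

Fix: Move the WHERE clause before GROUP BY

Corrected query:
SELECT author, AVG(sold) FROM books WHERE sold > 27723 GROUP BY author

Result:
author  | AVG(sold)
--------+----------
Asimov  | 43115    
Le Guin | 36254    
Tolkien | 42620.5  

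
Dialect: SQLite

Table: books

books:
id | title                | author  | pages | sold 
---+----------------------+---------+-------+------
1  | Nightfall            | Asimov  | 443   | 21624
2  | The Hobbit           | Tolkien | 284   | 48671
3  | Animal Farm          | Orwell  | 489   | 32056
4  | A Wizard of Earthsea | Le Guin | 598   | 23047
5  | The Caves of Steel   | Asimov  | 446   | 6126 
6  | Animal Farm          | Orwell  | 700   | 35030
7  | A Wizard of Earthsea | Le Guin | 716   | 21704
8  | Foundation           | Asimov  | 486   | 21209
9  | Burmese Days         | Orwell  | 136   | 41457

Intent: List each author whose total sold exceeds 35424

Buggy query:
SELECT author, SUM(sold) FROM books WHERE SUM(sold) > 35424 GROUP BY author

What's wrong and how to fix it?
Bug: WHERE runs before GROUP BY, so aggregates aren't available there

Fix: Use HAVING (which filters groups after aggregation) instead of WHERE

Corrected query:
SELECT author, SUM(sold) FROM books GROUP BY author HAVING SUM(sold) > 35424

Result:
author  | SUM(sold)
--------+----------
Asimov  | 48959    
Le Guin | 44751    
Orwell  | 108543   
Tolkien | 48671    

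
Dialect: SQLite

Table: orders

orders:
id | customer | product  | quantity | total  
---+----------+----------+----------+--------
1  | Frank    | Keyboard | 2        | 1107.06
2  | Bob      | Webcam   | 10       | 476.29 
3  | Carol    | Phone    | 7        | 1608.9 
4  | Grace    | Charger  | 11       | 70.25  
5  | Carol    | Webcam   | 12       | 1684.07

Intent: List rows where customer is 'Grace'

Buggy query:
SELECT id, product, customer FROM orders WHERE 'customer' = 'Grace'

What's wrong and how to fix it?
Bug: Single quotes denote string literals in SQL; the column name is being compared as a constant string

Fix: Reference the column as customer without single quotes

Corrected query:
SELECT id, product, customer FROM orders WHERE customer = 'Grace'

Result:
id | product | customer
---+---------+---------
4  | Charger | Grace   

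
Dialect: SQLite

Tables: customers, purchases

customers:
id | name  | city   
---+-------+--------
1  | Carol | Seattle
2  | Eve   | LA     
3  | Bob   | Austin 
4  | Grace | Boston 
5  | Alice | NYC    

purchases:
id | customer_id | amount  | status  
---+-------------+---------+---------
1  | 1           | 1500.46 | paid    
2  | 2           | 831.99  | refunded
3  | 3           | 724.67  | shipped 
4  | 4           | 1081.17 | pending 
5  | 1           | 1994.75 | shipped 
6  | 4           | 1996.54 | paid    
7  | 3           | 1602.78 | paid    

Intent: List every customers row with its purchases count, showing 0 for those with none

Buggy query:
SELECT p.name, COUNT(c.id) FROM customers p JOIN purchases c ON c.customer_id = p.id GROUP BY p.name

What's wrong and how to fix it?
Bug: An inner join excludes parents with zero children

Fix: Switch to LEFT JOIN to retain unmatched parent rows

Corrected query:
SELECT p.name, COUNT(c.id) FROM customers p LEFT JOIN purchases c ON c.customer_id = p.id GROUP BY p.name

Result:
name  | COUNT(c.id)
------+------------
Alice | 0          
Bob   | 2          
Carol | 2          
Eve   | 1          
Grace | 2          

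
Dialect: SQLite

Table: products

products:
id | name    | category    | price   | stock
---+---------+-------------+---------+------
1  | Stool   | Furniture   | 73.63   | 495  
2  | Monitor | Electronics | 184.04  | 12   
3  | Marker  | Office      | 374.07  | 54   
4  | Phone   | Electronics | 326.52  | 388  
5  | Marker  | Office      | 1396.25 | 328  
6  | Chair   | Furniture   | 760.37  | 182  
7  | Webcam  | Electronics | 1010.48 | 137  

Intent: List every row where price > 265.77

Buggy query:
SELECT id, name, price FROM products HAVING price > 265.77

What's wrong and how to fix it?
Bug: HAVING filters the output of aggregation, but this query has no GROUP BY and no aggregate functions, so SQLite rejects it (HAVING clause on a non-aggregate query); the condition here is per row

Fix: Use WHERE for row-level filtering

Corrected query:
SELECT id, name, price FROM products WHERE price > 265.77

Result:
id | name   | price  
---+--------+--------
3  | Marker | 374.07 
4  | Phone  | 326.52 
5  | Marker | 1396.25
6  | Chair  | 760.37 
7  | Webcam | 1010.48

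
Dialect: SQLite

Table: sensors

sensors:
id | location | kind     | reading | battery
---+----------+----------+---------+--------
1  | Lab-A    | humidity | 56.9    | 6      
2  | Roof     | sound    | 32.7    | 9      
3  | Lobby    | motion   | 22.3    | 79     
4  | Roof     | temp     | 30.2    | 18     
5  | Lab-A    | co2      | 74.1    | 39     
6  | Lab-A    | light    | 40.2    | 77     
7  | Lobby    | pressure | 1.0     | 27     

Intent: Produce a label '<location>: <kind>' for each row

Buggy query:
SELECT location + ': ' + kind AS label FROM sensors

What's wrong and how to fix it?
Bug: SQLite uses || for string concatenation; + coerces text to numbers (yielding 0)

Fix: Replace + with || to concatenate text

Corrected query:
SELECT location || ': ' || kind AS label FROM sensors

Result:
label          
---------------
Lab-A: humidity
Roof: sound    
Lobby: motion  
Roof: temp     
Lab-A: co2     
Lab-A: light   
Lobby: pressure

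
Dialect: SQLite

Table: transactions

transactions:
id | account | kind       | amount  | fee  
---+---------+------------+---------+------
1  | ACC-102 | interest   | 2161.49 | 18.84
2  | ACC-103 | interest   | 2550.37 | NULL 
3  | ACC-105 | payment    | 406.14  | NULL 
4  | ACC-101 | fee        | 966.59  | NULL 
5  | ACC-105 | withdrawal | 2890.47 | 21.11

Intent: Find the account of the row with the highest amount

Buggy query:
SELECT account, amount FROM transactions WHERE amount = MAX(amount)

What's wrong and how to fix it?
Bug: MAX(amount) is an aggregate and cannot be used directly in WHERE

Fix: Wrap MAX in a scalar subquery so WHERE compares against a single value

Corrected query:
SELECT account, amount FROM transactions WHERE amount = (SELECT MAX(amount) FROM transactions)

Result:
account | amount 
--------+--------
ACC-105 | 2890.47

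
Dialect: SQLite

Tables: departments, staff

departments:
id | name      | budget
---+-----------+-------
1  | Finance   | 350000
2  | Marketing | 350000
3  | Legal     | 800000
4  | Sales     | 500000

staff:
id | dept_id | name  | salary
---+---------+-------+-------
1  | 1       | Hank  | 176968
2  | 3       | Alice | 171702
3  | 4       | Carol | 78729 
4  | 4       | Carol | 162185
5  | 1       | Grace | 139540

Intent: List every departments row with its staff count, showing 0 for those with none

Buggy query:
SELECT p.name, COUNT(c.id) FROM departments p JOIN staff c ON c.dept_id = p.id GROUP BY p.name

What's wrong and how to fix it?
Bug: INNER JOIN drops departments rows that have no matching staff rows

Fix: Use LEFT JOIN so parents without children still appear (COUNT(c.id) gives 0)

Corrected query:
SELECT p.name, COUNT(c.id) FROM departments p LEFT JOIN staff c ON c.dept_id = p.id GROUP BY p.name

Result:
name      | COUNT(c.id)
----------+------------
Finance   | 2          
Legal     | 1          
Marketing | 0          
Sales     | 2          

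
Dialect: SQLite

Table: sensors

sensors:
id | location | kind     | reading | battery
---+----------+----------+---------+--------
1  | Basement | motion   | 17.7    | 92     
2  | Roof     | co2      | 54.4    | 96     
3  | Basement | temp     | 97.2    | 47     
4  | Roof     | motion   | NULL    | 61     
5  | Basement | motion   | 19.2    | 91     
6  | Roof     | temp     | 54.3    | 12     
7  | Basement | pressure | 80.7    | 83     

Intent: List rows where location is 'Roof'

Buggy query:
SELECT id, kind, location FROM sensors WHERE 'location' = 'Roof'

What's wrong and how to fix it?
Bug: 'location' in single quotes is a string literal, not the column; the comparison is literal-vs-literal and never true

Fix: Remove the quotes around the column name (or use double quotes for an identifier)

Corrected query:
SELECT id, kind, location FROM sensors WHERE location = 'Roof'

Result:
id | kind   | location
---+--------+---------
2  | co2    | Roof    
4  | motion | Roof    
6  | temp   | Roof    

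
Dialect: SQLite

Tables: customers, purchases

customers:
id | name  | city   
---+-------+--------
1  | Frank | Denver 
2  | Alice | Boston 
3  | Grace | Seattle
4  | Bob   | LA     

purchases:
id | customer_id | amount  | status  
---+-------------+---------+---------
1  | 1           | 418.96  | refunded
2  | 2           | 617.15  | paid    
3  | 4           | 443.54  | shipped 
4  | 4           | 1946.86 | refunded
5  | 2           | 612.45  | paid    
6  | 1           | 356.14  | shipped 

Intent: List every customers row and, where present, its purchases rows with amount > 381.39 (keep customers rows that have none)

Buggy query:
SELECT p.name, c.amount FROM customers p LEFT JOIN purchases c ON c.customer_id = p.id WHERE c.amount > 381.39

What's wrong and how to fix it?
Bug: A WHERE condition on the right-hand table after LEFT JOIN drops unmatched parents

Fix: Put 'c.amount > 381.39' in the JOIN's ON clause instead of WHERE

Corrected query:
SELECT p.name, c.amount FROM customers p LEFT JOIN purchases c ON c.customer_id = p.id AND c.amount > 381.39

Result:
name  | amount 
------+--------
Frank | 418.96 
Alice | 612.45 
Alice | 617.15 
Grace | NULL   
Bob   | 443.54 
Bob   | 1946.86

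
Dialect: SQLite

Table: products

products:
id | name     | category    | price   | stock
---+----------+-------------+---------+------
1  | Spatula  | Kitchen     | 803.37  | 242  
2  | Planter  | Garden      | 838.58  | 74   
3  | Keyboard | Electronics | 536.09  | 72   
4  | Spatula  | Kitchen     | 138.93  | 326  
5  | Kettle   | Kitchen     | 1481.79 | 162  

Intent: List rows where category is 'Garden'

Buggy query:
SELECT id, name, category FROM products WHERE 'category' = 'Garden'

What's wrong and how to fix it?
Bug: Single quotes denote string literals in SQL; the column name is being compared as a constant string

Fix: Reference the column as category without single quotes

Corrected query:
SELECT id, name, category FROM products WHERE category = 'Garden'

Result:
id | name    | category
---+---------+---------
2  | Planter | Garden  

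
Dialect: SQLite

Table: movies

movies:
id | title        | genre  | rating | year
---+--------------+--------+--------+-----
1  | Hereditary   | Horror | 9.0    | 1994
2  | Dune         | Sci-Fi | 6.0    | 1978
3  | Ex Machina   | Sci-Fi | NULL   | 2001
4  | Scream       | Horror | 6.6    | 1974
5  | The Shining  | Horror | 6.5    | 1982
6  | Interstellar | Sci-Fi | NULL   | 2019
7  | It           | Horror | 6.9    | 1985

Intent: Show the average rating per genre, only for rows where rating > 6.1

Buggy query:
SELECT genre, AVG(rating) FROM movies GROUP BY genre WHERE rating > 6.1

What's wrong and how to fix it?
Bug: Row-level WHERE must come before GROUP BY in the clause order

Fix: Place WHERE between FROM and GROUP BY

Corrected query:
SELECT genre, AVG(rating) FROM movies WHERE rating > 6.1 GROUP BY genre

Result:
genre  | AVG(rating)
-------+------------
Horror | 7.25       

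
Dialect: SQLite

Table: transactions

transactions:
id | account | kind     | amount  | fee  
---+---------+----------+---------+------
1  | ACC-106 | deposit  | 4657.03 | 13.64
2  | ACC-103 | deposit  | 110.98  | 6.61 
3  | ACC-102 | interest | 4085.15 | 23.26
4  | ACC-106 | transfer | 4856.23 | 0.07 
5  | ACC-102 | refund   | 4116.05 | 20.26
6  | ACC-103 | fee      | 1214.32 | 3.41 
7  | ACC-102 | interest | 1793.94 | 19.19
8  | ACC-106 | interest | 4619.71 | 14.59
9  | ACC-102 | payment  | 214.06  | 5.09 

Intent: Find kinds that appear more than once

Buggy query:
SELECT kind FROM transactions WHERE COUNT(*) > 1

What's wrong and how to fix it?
Bug: COUNT(*) is an aggregate and cannot be used in WHERE

Fix: GROUP BY kind, then filter groups with HAVING COUNT(*) > 1

Corrected query:
SELECT kind FROM transactions GROUP BY kind HAVING COUNT(*) > 1

Result:
kind    
--------
deposit 
interest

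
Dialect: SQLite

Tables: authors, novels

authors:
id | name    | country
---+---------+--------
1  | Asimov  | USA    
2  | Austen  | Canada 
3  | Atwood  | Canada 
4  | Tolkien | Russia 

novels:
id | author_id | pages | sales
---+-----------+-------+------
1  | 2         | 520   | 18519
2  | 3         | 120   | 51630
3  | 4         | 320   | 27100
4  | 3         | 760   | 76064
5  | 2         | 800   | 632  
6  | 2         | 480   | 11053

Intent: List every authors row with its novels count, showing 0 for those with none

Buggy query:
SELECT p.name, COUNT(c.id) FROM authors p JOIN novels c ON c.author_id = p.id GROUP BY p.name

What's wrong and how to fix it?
Bug: An inner join excludes parents with zero children

Fix: Use LEFT JOIN so parents without children still appear (COUNT(c.id) gives 0)

Corrected query:
SELECT p.name, COUNT(c.id) FROM authors p LEFT JOIN novels c ON c.author_id = p.id GROUP BY p.name

Result:
name    | COUNT(c.id)
--------+------------
Asimov  | 0          
Atwood  | 2          
Austen  | 3          
Tolkien | 1          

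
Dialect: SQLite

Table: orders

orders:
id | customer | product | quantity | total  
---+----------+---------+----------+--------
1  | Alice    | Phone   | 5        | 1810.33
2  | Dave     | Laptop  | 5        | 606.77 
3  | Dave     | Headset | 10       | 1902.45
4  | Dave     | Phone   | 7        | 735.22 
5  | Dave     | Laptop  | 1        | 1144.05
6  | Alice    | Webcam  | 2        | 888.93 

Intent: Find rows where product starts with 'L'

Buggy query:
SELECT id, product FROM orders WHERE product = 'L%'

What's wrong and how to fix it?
Bug: Wildcards only work with LIKE; '=' treats '%' as a literal character

Fix: Use LIKE for wildcard pattern matching

Corrected query:
SELECT id, product FROM orders WHERE product LIKE 'L%'

Result:
id | product
---+--------
2  | Laptop 
5  | Laptop 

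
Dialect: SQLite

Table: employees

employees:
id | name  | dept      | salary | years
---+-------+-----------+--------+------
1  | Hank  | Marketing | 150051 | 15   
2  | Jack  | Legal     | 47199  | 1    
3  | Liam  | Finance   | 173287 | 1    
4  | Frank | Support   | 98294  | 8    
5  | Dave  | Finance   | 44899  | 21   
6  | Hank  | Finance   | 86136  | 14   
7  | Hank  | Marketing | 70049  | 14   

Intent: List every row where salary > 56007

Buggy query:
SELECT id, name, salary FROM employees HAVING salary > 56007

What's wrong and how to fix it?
Bug: HAVING filters the output of aggregation, but this query has no GROUP BY and no aggregate functions, so SQLite rejects it (HAVING clause on a non-aggregate query); the condition here is per row

Fix: Replace HAVING with WHERE since the condition applies to individual rows

Corrected query:
SELECT id, name, salary FROM employees WHERE salary > 56007

Result:
id | name  | salary
---+-------+-------
1  | Hank  | 150051
3  | Liam  | 173287
4  | Frank | 98294 
6  | Hank  | 86136 
7  | Hank  | 70049 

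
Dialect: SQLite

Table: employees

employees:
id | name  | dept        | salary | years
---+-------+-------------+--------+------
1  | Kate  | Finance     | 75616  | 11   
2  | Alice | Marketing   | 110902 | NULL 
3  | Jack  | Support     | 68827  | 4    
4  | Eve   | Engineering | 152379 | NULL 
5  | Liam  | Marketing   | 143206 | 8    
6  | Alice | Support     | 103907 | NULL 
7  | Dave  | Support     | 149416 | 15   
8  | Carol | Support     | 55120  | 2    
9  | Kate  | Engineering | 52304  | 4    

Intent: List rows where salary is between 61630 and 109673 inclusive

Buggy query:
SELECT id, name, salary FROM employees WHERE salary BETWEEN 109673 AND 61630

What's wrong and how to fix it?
Bug: The bounds are reversed; BETWEEN a AND b requires a <= b to match anything

Fix: Write BETWEEN 61630 AND 109673

Corrected query:
SELECT id, name, salary FROM employees WHERE salary BETWEEN 61630 AND 109673

Result:
id | name  | salary
---+-------+-------
1  | Kate  | 75616 
3  | Jack  | 68827 
6  | Alice | 103907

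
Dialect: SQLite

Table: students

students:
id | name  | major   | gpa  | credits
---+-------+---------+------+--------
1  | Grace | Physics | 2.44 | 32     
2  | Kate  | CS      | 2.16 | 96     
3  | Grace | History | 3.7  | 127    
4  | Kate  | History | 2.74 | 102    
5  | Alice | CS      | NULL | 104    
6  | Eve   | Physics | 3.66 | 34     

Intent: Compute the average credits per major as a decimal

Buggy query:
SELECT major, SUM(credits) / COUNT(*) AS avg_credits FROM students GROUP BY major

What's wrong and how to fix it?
Bug: Both operands are integers, so '/' performs integer division and truncates

Fix: Cast one side to REAL so the division keeps the fractional part

Corrected query:
SELECT major, SUM(credits) * 1.0 / COUNT(*) AS avg_credits FROM students GROUP BY major

Result:
major   | avg_credits
--------+------------
CS      | 100        
History | 114.5      
Physics | 33         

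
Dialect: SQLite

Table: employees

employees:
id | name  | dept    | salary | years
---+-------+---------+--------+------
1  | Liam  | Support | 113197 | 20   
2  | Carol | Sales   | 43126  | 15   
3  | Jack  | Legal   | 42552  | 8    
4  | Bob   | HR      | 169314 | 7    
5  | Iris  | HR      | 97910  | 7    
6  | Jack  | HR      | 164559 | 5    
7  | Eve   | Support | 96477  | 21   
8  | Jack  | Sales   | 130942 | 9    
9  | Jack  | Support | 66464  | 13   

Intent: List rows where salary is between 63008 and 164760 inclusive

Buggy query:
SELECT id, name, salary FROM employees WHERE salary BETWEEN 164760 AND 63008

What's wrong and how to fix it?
Bug: The bounds are reversed; BETWEEN a AND b requires a <= b to match anything

Fix: Swap the bounds so the smaller value comes first

Corrected query:
SELECT id, name, salary FROM employees WHERE salary BETWEEN 63008 AND 164760

Result:
id | name | salary
---+------+-------
1  | Liam | 113197
5  | Iris | 97910 
6  | Jack | 164559
7  | Eve  | 96477 
8  | Jack | 130942
9  | Jack | 66464 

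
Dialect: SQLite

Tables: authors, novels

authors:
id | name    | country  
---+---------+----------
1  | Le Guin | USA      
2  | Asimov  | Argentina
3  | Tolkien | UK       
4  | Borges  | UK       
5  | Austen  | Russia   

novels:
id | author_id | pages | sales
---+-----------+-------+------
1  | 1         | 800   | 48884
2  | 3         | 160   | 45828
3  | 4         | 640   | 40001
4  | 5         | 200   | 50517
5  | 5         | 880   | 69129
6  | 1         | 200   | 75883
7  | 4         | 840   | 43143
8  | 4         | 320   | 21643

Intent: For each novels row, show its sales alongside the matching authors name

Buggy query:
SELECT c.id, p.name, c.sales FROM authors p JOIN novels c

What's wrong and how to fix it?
Bug: Missing join condition: each novels row is matched to all authors rows instead of just its own

Fix: Specify the join condition linking the foreign key to the parent id

Corrected query:
SELECT c.id, p.name, c.sales FROM authors p JOIN novels c ON c.author_id = p.id

Result:
id | name    | sales
---+---------+------
1  | Le Guin | 48884
2  | Tolkien | 45828
3  | Borges  | 40001
4  | Austen  | 50517
5  | Austen  | 69129
6  | Le Guin | 75883
7  | Borges  | 43143
8  | Borges  | 21643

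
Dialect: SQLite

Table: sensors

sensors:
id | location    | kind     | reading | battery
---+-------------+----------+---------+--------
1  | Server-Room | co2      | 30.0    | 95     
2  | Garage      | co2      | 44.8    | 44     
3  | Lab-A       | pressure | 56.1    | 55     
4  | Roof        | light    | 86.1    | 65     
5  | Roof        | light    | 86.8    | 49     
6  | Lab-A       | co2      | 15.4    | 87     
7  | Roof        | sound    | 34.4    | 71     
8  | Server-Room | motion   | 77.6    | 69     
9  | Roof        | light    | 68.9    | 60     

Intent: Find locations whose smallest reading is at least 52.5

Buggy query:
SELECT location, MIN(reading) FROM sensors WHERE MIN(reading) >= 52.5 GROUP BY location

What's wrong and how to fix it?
Bug: Aggregates like MIN are computed per group after WHERE runs

Fix: Use HAVING for the per-group MIN condition

Corrected query:
SELECT location, MIN(reading) FROM sensors GROUP BY location HAVING MIN(reading) >= 52.5

Result:
(no rows)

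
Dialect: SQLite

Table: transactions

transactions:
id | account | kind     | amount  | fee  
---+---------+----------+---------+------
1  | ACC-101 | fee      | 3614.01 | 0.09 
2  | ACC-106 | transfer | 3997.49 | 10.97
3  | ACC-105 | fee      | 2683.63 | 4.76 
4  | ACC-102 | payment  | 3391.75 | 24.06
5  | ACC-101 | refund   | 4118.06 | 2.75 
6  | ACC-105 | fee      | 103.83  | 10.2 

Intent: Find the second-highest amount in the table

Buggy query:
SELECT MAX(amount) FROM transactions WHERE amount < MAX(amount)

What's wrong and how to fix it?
Bug: The inner MAX is an aggregate inside WHERE, which is not allowed

Fix: Put the inner MAX in a scalar subquery

Corrected query:
SELECT MAX(amount) FROM transactions WHERE amount < (SELECT MAX(amount) FROM transactions)

Result:
MAX(amount)
-----------
3997.49    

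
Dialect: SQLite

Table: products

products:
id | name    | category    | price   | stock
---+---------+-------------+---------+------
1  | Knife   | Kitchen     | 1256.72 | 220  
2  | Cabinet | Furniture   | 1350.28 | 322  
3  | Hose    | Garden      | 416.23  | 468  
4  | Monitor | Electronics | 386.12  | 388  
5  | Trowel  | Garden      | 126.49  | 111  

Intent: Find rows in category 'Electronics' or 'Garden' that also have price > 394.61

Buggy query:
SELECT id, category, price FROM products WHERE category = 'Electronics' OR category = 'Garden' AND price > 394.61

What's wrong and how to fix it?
Bug: AND binds tighter than OR, so this parses as category = 'Electronics' OR (category = 'Garden' AND price > 394.61)

Fix: Group the OR with parentheses (or use IN), then AND the threshold

Corrected query:
SELECT id, category, price FROM products WHERE (category = 'Electronics' OR category = 'Garden') AND price > 394.61

Result:
id | category | price 
---+----------+-------
3  | Garden   | 416.23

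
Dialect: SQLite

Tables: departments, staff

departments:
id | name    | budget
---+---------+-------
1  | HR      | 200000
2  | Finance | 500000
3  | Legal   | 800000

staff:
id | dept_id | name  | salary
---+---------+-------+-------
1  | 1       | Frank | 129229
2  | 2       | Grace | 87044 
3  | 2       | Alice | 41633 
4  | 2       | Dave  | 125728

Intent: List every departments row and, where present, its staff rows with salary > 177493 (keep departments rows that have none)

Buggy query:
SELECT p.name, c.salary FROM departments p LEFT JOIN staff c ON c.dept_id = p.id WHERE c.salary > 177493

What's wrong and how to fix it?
Bug: Filtering c.salary in WHERE discards the NULL rows produced by LEFT JOIN, turning it into an inner join

Fix: Put 'c.salary > 177493' in the JOIN's ON clause instead of WHERE

Corrected query:
SELECT p.name, c.salary FROM departments p LEFT JOIN staff c ON c.dept_id = p.id AND c.salary > 177493

Result:
name    | salary
--------+-------
HR      | NULL  
Finance | NULL  
Legal   | NULL  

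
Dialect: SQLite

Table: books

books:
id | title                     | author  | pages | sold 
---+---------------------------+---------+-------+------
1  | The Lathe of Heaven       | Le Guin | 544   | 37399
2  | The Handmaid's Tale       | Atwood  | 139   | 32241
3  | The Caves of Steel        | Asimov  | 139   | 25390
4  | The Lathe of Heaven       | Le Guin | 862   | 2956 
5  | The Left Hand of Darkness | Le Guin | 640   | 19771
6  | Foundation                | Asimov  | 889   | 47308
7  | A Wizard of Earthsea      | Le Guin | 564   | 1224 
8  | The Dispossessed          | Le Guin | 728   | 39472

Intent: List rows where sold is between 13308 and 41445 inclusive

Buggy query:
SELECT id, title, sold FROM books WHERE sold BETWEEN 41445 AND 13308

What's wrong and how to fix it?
Bug: BETWEEN expects the lower bound first; with 41445 AND 13308 the range is empty

Fix: Write BETWEEN 13308 AND 41445

Corrected query:
SELECT id, title, sold FROM books WHERE sold BETWEEN 13308 AND 41445

Result:
id | title                     | sold 
---+---------------------------+------
1  | The Lathe of Heaven       | 37399
2  | The Handmaid's Tale       | 32241
3  | The Caves of Steel        | 25390
5  | The Left Hand of Darkness | 19771
8  | The Dispossessed          | 39472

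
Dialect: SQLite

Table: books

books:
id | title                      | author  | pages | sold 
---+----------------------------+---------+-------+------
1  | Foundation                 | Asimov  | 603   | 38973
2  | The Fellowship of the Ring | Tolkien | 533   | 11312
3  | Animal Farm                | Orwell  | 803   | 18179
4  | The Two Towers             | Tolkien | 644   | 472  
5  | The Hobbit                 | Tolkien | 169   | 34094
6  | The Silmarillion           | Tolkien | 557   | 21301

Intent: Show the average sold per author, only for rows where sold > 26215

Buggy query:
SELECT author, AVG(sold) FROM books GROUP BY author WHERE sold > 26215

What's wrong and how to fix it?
Bug: WHERE cannot follow GROUP BY

Fix: Place WHERE between FROM and GROUP BY

Corrected query:
SELECT author, AVG(sold) FROM books WHERE sold > 26215 GROUP BY author

Result:
author  | AVG(sold)
--------+----------
Asimov  | 38973    
Tolkien | 34094    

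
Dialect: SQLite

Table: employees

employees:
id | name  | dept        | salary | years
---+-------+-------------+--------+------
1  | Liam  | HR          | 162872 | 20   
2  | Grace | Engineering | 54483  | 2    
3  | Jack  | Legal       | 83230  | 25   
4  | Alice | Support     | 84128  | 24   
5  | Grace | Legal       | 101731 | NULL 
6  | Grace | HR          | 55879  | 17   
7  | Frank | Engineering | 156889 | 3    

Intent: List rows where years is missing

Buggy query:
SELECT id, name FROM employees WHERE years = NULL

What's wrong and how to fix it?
Bug: '= NULL' is always unknown in SQL three-valued logic, so no rows match

Fix: Replace '= NULL' with 'IS NULL'

Corrected query:
SELECT id, name FROM employees WHERE years IS NULL

Result:
id | name 
---+------
5  | Grace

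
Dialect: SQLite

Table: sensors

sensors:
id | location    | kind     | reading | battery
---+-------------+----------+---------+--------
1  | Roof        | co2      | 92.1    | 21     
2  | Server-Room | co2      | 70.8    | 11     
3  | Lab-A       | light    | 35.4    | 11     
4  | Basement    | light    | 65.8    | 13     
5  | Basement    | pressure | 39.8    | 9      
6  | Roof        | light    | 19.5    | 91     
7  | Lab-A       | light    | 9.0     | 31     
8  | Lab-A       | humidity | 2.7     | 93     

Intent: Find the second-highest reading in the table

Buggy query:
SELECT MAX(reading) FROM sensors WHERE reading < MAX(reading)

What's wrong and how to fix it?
Bug: The inner MAX is an aggregate inside WHERE, which is not allowed

Fix: Compute the overall MAX in a subquery, then take MAX of rows below it

Corrected query:
SELECT MAX(reading) FROM sensors WHERE reading < (SELECT MAX(reading) FROM sensors)

Result:
MAX(reading)
------------
70.8        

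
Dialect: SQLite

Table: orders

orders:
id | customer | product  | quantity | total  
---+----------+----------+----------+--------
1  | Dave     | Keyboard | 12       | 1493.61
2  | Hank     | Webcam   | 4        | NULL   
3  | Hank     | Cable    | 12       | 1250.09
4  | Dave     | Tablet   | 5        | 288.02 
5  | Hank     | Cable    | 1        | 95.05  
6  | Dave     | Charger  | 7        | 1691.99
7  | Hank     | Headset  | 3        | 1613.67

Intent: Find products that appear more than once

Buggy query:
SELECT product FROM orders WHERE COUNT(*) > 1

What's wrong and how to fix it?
Bug: WHERE can't reference COUNT(*); aggregates are computed after WHERE

Fix: GROUP BY product, then filter groups with HAVING COUNT(*) > 1

Corrected query:
SELECT product FROM orders GROUP BY product HAVING COUNT(*) > 1

Result:
product
-------
Cable  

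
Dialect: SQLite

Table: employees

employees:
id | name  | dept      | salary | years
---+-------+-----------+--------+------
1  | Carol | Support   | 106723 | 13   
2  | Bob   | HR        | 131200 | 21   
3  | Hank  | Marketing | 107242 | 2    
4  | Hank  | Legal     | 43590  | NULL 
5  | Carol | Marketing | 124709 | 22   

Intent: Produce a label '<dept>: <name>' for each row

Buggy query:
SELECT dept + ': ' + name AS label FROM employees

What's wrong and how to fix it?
Bug: '+' is numeric addition; on text columns SQLite converts them to 0 instead of concatenating

Fix: Replace + with || to concatenate text

Corrected query:
SELECT dept || ': ' || name AS label FROM employees

Result:
label           
----------------
Support: Carol  
HR: Bob         
Marketing: Hank 
Legal: Hank     
Marketing: Carol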